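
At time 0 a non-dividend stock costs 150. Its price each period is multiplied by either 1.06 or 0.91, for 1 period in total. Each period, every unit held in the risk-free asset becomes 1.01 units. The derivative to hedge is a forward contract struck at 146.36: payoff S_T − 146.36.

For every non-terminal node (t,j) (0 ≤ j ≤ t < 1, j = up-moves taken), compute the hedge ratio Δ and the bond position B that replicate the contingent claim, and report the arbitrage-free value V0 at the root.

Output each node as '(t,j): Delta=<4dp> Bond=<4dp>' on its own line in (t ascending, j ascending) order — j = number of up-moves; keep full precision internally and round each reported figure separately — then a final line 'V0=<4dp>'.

Risk-neutral probability p* = (R−d)/(u−d) = (1.01−0.91)/(1.06−0.91) = 0.6667.
Payoff layer (t=1): V(1,0)=-9.8600, V(1,1)=12.6400
(0,0): S=150.0000. Δ = (V_up−V_dn)/(S_up−S_dn) = (12.6400−-9.8600)/(159.0000−136.5000) = 1.0000. V = [p*·12.6400 + (1−p*)·-9.8600]/1.01 = 5.0891. B = V − Δ·S = -144.9109.
Check: Δ(0,0)·S0 + B(0,0) = 5.0891 = V0.

(0,0): Delta=1.0000 Bond=-144.9109
V0=5.0891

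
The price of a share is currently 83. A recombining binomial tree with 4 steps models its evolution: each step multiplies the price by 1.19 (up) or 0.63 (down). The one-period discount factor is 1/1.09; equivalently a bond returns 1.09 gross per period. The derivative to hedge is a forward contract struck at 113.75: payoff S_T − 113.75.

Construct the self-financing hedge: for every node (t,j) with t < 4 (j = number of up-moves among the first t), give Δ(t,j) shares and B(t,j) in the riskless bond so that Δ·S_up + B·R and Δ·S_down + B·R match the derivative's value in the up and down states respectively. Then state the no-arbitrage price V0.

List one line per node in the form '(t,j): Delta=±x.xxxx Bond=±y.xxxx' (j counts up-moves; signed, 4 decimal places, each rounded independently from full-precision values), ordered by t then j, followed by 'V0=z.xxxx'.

(0,0): Delta=1.0000 Bond=-80.5834
(1,0): Delta=1.0000 Bond=-87.8359
(1,1): Delta=1.0000 Bond=-87.8359
(2,0): Delta=1.0000 Bond=-95.7411
(2,1): Delta=1.0000 Bond=-95.7411
(2,2): Delta=1.0000 Bond=-95.7411
(3,0): Delta=1.0000 Bond=-104.3578
(3,1): Delta=1.0000 Bond=-104.3578
(3,2): Delta=1.0000 Bond=-104.3578
(3,3): Delta=1.0000 Bond=-104.3578
V0=2.4166

No-arbitrage ⇒ martingale measure with p* = (R−d)/(u−d) = 0.8214.
At expiry t=4: V(4,0)=-100.6750, V(4,1)=-89.0529, V(4,2)=-67.0998, V(4,3)=-25.6330, V(4,4)=52.6932
  t=3,j=0: stock 20.7539 → up 24.6971 (V=-89.0529), down 13.0750 (V=-100.6750). Price -83.6039; hedge Δ=1.0000, bond B=-104.3578.
  t=3,j=1: stock 39.2018 → up 46.6502 (V=-67.0998), down 24.6971 (V=-89.0529). Price -65.1560; hedge Δ=1.0000, bond B=-104.3578.
  t=3,j=2: stock 74.0479 → up 88.1170 (V=-25.6330), down 46.6502 (V=-67.0998). Price -30.3099; hedge Δ=1.0000, bond B=-104.3578.
  t=3,j=3: stock 139.8682 → up 166.4432 (V=52.6932), down 88.1170 (V=-25.6330). Price 35.5104; hedge Δ=1.0000, bond B=-104.3578.
  t=2,j=0: stock 32.9427 → up 39.2018 (V=-65.1560), down 20.7539 (V=-83.6039). Price -62.7984; hedge Δ=1.0000, bond B=-95.7411.
  t=2,j=1: stock 62.2251 → up 74.0479 (V=-30.3099), down 39.2018 (V=-65.1560). Price -33.5160; hedge Δ=1.0000, bond B=-95.7411.
  t=2,j=2: stock 117.5363 → up 139.8682 (V=35.5104), down 74.0479 (V=-30.3099). Price 21.7952; hedge Δ=1.0000, bond B=-95.7411.
  t=1,j=0: stock 52.2900 → up 62.2251 (V=-33.5160), down 32.9427 (V=-62.7984). Price -35.5459; hedge Δ=1.0000, bond B=-87.8359.
  t=1,j=1: stock 98.7700 → up 117.5363 (V=21.7952), down 62.2251 (V=-33.5160). Price 10.9341; hedge Δ=1.0000, bond B=-87.8359.
  t=0,j=0: stock 83.0000 → up 98.7700 (V=10.9341), down 52.2900 (V=-35.5459). Price 2.4166; hedge Δ=1.0000, bond B=-80.5834.
Root portfolio cost Δ·83+B reproduces V0=2.4166.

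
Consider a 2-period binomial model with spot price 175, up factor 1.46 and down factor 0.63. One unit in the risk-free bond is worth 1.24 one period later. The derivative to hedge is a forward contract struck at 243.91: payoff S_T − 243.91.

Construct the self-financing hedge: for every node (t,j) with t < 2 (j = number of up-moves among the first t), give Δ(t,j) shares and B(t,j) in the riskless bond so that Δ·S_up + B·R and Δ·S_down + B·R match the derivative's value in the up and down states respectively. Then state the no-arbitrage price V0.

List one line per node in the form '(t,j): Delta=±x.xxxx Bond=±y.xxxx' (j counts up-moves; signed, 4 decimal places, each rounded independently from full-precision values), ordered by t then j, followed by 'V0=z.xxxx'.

(0,0): Delta=1.0000 Bond=-158.6303
(1,0): Delta=1.0000 Bond=-196.7016
(1,1): Delta=1.0000 Bond=-196.7016
V0=16.3697

Risk-neutral probability p* = (R−d)/(u−d) = (1.24−0.63)/(1.46−0.63) = 0.7349.
Payoff layer (t=2): V(2,0)=-174.4525, V(2,1)=-82.9450, V(2,2)=129.1200
Node (1,0) S=110.2500: V=(p*·-82.9450+(1−p*)·-174.4525)/1.24=-86.4516; Δ=(-82.9450−-174.4525)/(160.9650−69.4575)=1.0000; B=V−Δ·S=-196.7016
Node (1,1) S=255.5000: V=(p*·129.1200+(1−p*)·-82.9450)/1.24=58.7984; Δ=(129.1200−-82.9450)/(373.0300−160.9650)=1.0000; B=V−Δ·S=-196.7016
Node (0,0) S=175.0000: V=(p*·58.7984+(1−p*)·-86.4516)/1.24=16.3697; Δ=(58.7984−-86.4516)/(255.5000−110.2500)=1.0000; B=V−Δ·S=-158.6303
Check: Δ(0,0)·S0 + B(0,0) = 16.3697 = V0.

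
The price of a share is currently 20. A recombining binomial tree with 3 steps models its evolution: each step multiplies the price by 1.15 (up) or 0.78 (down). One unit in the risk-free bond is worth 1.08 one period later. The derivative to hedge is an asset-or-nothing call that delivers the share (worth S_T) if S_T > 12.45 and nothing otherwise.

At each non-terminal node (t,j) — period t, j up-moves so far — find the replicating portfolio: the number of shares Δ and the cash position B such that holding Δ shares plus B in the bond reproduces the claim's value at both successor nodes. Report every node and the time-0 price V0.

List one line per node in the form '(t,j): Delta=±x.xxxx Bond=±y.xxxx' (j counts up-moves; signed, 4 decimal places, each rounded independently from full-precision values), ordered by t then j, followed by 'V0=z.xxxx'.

Under the risk-neutral measure, an up-move has probability p* = (R−d)/(u−d) = 0.8108 and values discount at R = 1.08.
At expiry t=3: V(3,0)=0.0000, V(3,1)=13.9932, V(3,2)=20.6310, V(3,3)=30.4175
Node (2,0) S=12.1680: V=(p*·13.9932+(1−p*)·0.0000)/1.08=10.5054; Δ=(13.9932−0.0000)/(13.9932−9.4910)=3.1081; B=V−Δ·S=-27.3141
Node (2,1) S=17.9400: V=(p*·20.6310+(1−p*)·13.9932)/1.08=17.9400; Δ=(20.6310−13.9932)/(20.6310−13.9932)=1.0000; B=V−Δ·S=0.0000
Node (2,2) S=26.4500: V=(p*·30.4175+(1−p*)·20.6310)/1.08=26.4500; Δ=(30.4175−20.6310)/(30.4175−20.6310)=1.0000; B=V−Δ·S=0.0000
Node (1,0) S=15.6000: V=(p*·17.9400+(1−p*)·10.5054)/1.08=15.3088; Δ=(17.9400−10.5054)/(17.9400−12.1680)=1.2880; B=V−Δ·S=-4.7847
Node (1,1) S=23.0000: V=(p*·26.4500+(1−p*)·17.9400)/1.08=23.0000; Δ=(26.4500−17.9400)/(26.4500−17.9400)=1.0000; B=V−Δ·S=0.0000
Node (0,0) S=20.0000: V=(p*·23.0000+(1−p*)·15.3088)/1.08=19.9490; Δ=(23.0000−15.3088)/(23.0000−15.6000)=1.0394; B=V−Δ·S=-0.8382
Self-financing check: at every node Δ·S+B equals the discounted successor values.

(0,0): Delta=1.0394 Bond=-0.8382
(1,0): Delta=1.2880 Bond=-4.7847
(1,1): Delta=1.0000 Bond=0.0000
(2,0): Delta=3.1081 Bond=-27.3141
(2,1): Delta=1.0000 Bond=0.0000
(2,2): Delta=1.0000 Bond=0.0000
V0=19.9490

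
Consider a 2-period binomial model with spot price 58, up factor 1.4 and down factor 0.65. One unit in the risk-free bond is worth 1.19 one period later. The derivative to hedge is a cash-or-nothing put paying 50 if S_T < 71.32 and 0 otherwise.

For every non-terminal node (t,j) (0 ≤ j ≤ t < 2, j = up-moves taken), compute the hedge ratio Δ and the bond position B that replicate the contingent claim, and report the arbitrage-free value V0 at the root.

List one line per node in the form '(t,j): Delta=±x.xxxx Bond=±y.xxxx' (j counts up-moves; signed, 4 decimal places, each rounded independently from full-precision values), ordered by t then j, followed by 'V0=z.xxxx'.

(0,0): Delta=-0.6955 Bond=57.3406
(1,0): Delta=0.0000 Bond=42.0168
(1,1): Delta=-0.8210 Bond=78.4314
V0=17.0044

Risk-neutral probability p* = (R−d)/(u−d) = (1.19−0.65)/(1.4−0.65) = 0.7200.
Terminal payoffs: V(2,0)=50.0000, V(2,1)=50.0000, V(2,2)=0.0000
Node (1,0) S=37.7000: V=(p*·50.0000+(1−p*)·50.0000)/1.19=42.0168; Δ=(50.0000−50.0000)/(52.7800−24.5050)=0.0000; B=V−Δ·S=42.0168
Node (1,1) S=81.2000: V=(p*·0.0000+(1−p*)·50.0000)/1.19=11.7647; Δ=(0.0000−50.0000)/(113.6800−52.7800)=-0.8210; B=V−Δ·S=78.4314
Node (0,0) S=58.0000: V=(p*·11.7647+(1−p*)·42.0168)/1.19=17.0044; Δ=(11.7647−42.0168)/(81.2000−37.7000)=-0.6955; B=V−Δ·S=57.3406
The time-0 hedge costs 17.0044, which is the no-arbitrage price.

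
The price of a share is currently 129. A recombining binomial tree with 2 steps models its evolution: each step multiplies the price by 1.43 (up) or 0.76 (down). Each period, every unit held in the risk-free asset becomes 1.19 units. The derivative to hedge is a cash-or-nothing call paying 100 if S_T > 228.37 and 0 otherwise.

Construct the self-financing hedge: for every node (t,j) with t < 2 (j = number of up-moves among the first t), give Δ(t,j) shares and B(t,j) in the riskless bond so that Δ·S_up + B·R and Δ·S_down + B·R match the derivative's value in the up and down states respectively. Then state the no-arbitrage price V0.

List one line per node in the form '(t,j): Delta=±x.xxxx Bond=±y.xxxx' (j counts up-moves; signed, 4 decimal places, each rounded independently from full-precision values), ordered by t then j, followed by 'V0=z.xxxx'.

Risk-neutral probability p* = (R−d)/(u−d) = (1.19−0.76)/(1.43−0.76) = 0.6418.
Terminal payoffs: V(2,0)=0.0000, V(2,1)=0.0000, V(2,2)=100.0000
  t=1,j=0: stock 98.0400 → up 140.1972 (V=0.0000), down 74.5104 (V=0.0000). Price 0.0000; hedge Δ=0.0000, bond B=0.0000.
  t=1,j=1: stock 184.4700 → up 263.7921 (V=100.0000), down 140.1972 (V=0.0000). Price 53.9320; hedge Δ=0.8091, bond B=-95.3217.
  t=0,j=0: stock 129.0000 → up 184.4700 (V=53.9320), down 98.0400 (V=0.0000). Price 29.0866; hedge Δ=0.6240, bond B=-51.4089.
The time-0 hedge costs 29.0866, which is the no-arbitrage price.

(0,0): Delta=0.6240 Bond=-51.4089
(1,0): Delta=0.0000 Bond=0.0000
(1,1): Delta=0.8091 Bond=-95.3217
V0=29.0866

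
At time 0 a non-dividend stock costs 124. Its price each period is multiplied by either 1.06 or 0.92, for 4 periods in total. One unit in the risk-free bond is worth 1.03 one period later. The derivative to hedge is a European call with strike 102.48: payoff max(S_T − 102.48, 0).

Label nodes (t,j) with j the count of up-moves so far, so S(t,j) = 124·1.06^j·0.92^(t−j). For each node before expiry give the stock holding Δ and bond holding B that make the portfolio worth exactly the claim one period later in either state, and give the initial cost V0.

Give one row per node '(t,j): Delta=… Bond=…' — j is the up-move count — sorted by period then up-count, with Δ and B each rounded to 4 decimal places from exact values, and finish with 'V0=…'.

(0,0): Delta=0.9923 Bond=-90.0621
(1,0): Delta=0.9608 Bond=-89.1758
(1,1): Delta=0.9997 Bond=-93.7426
(2,0): Delta=0.8019 Bond=-75.1731
(2,1): Delta=0.9984 Bond=-96.3996
(2,2): Delta=1.0000 Bond=-96.5972
(3,0): Delta=0.0000 Bond=0.0000
(3,1): Delta=0.9917 Bond=-98.5450
(3,2): Delta=1.0000 Bond=-99.4951
(3,3): Delta=1.0000 Bond=-99.4951
V0=32.9770

Since d<R<u, set p* = (R−d)/(u−d) = 0.7857; price each node as the discounted p*-expectation of its children.
Terminal values V(4,·): V(4,0)=0.0000, V(4,1)=0.0000, V(4,2)=15.4459, V(4,3)=33.3911, V(4,4)=54.0671
Node (3,0) S=96.5573: V=(p*·0.0000+(1−p*)·0.0000)/1.03=0.0000; Δ=(0.0000−0.0000)/(102.3508−88.8327)=0.0000; B=V−Δ·S=0.0000
Node (3,1) S=111.2508: V=(p*·15.4459+(1−p*)·0.0000)/1.03=11.7826; Δ=(15.4459−0.0000)/(117.9259−102.3508)=0.9917; B=V−Δ·S=-98.5450
Node (3,2) S=128.1803: V=(p*·33.3911+(1−p*)·15.4459)/1.03=28.6851; Δ=(33.3911−15.4459)/(135.8711−117.9259)=1.0000; B=V−Δ·S=-99.4951
Node (3,3) S=147.6860: V=(p*·54.0671+(1−p*)·33.3911)/1.03=48.1908; Δ=(54.0671−33.3911)/(156.5471−135.8711)=1.0000; B=V−Δ·S=-99.4951
Node (2,0) S=104.9536: V=(p*·11.7826+(1−p*)·0.0000)/1.03=8.9881; Δ=(11.7826−0.0000)/(111.2508−96.5573)=0.8019; B=V−Δ·S=-75.1731
Node (2,1) S=120.9248: V=(p*·28.6851+(1−p*)·11.7826)/1.03=24.3332; Δ=(28.6851−11.7826)/(128.1803−111.2508)=0.9984; B=V−Δ·S=-96.3996
Node (2,2) S=139.3264: V=(p*·48.1908+(1−p*)·28.6851)/1.03=42.7292; Δ=(48.1908−28.6851)/(147.6860−128.1803)=1.0000; B=V−Δ·S=-96.5972
Node (1,0) S=114.0800: V=(p*·24.3332+(1−p*)·8.9881)/1.03=20.4320; Δ=(24.3332−8.9881)/(120.9248−104.9536)=0.9608; B=V−Δ·S=-89.1758
Node (1,1) S=131.4400: V=(p*·42.7292+(1−p*)·24.3332)/1.03=37.6574; Δ=(42.7292−24.3332)/(139.3264−120.9248)=0.9997; B=V−Δ·S=-93.7426
Node (0,0) S=124.0000: V=(p*·37.6574+(1−p*)·20.4320)/1.03=32.9770; Δ=(37.6574−20.4320)/(131.4400−114.0800)=0.9923; B=V−Δ·S=-90.0621
Check: Δ(0,0)·S0 + B(0,0) = 32.9770 = V0.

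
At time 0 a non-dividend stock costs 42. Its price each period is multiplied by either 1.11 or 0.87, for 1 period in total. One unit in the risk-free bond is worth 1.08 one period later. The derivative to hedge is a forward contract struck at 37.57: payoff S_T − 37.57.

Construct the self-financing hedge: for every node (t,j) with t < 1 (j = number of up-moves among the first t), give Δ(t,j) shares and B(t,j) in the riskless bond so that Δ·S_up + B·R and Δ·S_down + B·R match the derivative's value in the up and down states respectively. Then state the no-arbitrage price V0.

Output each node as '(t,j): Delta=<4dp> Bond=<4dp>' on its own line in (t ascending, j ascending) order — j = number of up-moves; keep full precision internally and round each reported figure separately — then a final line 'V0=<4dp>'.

(0,0): Delta=1.0000 Bond=-34.7870
V0=7.2130

Under the risk-neutral measure, an up-move has probability p* = (R−d)/(u−d) = 0.8750 and values discount at R = 1.08.
Payoff layer (t=1): V(1,0)=-1.0300, V(1,1)=9.0500
Node (0,0) S=42.0000: V=(p*·9.0500+(1−p*)·-1.0300)/1.08=7.2130; Δ=(9.0500−-1.0300)/(46.6200−36.5400)=1.0000; B=V−Δ·S=-34.7870
Each (Δ,B) replicates both successor values, so the strategy is self-financing and V0 is arbitrage-free.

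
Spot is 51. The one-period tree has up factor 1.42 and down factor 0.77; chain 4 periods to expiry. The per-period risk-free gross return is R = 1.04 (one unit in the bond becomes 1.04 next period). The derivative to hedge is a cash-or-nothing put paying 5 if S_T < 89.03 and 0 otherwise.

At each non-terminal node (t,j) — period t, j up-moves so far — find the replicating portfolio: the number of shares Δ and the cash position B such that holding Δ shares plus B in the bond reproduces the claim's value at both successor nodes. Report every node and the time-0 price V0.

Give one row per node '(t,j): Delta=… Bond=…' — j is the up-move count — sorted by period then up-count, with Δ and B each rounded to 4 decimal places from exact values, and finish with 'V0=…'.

(0,0): Delta=-0.0406 Bond=5.4999
(1,0): Delta=-0.0312 Bond=5.3535
(1,1): Delta=-0.0477 Bond=6.2354
(2,0): Delta=0.0000 Bond=4.6228
(2,1): Delta=-0.0551 Bond=6.8975
(2,2): Delta=-0.0420 Bond=5.9040
(3,0): Delta=0.0000 Bond=4.8077
(3,1): Delta=0.0000 Bond=4.8077
(3,2): Delta=-0.0971 Bond=10.5030
(3,3): Delta=0.0000 Bond=0.0000
V0=3.4304

Risk-neutral probability p* = (R−d)/(u−d) = (1.04−0.77)/(1.42−0.77) = 0.4154.
At expiry t=4: V(4,0)=5.0000, V(4,1)=5.0000, V(4,2)=5.0000, V(4,3)=0.0000, V(4,4)=0.0000
Node (3,0) S=23.2832: V=(p*·5.0000+(1−p*)·5.0000)/1.04=4.8077; Δ=(5.0000−5.0000)/(33.0621−17.9281)=0.0000; B=V−Δ·S=4.8077
Node (3,1) S=42.9378: V=(p*·5.0000+(1−p*)·5.0000)/1.04=4.8077; Δ=(5.0000−5.0000)/(60.9717−33.0621)=0.0000; B=V−Δ·S=4.8077
Node (3,2) S=79.1840: V=(p*·0.0000+(1−p*)·5.0000)/1.04=2.8107; Δ=(0.0000−5.0000)/(112.4413−60.9717)=-0.0971; B=V−Δ·S=10.5030
Node (3,3) S=146.0277: V=(p*·0.0000+(1−p*)·0.0000)/1.04=0.0000; Δ=(0.0000−0.0000)/(207.3593−112.4413)=0.0000; B=V−Δ·S=0.0000
Node (2,0) S=30.2379: V=(p*·4.8077+(1−p*)·4.8077)/1.04=4.6228; Δ=(4.8077−4.8077)/(42.9378−23.2832)=0.0000; B=V−Δ·S=4.6228
Node (2,1) S=55.7634: V=(p*·2.8107+(1−p*)·4.8077)/1.04=3.8251; Δ=(2.8107−4.8077)/(79.1840−42.9378)=-0.0551; B=V−Δ·S=6.8975
Node (2,2) S=102.8364: V=(p*·0.0000+(1−p*)·2.8107)/1.04=1.5800; Δ=(0.0000−2.8107)/(146.0277−79.1840)=-0.0420; B=V−Δ·S=5.9040
Node (1,0) S=39.2700: V=(p*·3.8251+(1−p*)·4.6228)/1.04=4.1264; Δ=(3.8251−4.6228)/(55.7634−30.2379)=-0.0312; B=V−Δ·S=5.3535
Node (1,1) S=72.4200: V=(p*·1.5800+(1−p*)·3.8251)/1.04=2.7813; Δ=(1.5800−3.8251)/(102.8364−55.7634)=-0.0477; B=V−Δ·S=6.2354
Node (0,0) S=51.0000: V=(p*·2.7813+(1−p*)·4.1264)/1.04=3.4304; Δ=(2.7813−4.1264)/(72.4200−39.2700)=-0.0406; B=V−Δ·S=5.4999
The time-0 hedge costs 3.4304, which is the no-arbitrage price.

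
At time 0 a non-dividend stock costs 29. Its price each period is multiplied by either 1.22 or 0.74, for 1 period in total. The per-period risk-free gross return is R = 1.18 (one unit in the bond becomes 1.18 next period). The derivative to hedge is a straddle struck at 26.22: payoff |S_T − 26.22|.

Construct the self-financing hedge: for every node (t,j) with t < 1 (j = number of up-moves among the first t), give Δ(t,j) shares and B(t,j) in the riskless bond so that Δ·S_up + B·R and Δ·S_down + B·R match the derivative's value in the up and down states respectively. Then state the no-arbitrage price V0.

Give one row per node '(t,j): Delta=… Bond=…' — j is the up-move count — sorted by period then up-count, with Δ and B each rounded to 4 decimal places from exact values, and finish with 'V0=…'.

Since d<R<u, set p* = (R−d)/(u−d) = 0.9167; price each node as the discounted p*-expectation of its children.
Payoff layer (t=1): V(1,0)=4.7600, V(1,1)=9.1600
  t=0,j=0: stock 29.0000 → up 35.3800 (V=9.1600), down 21.4600 (V=4.7600). Price 7.4520; hedge Δ=0.3161, bond B=-1.7147.
Each (Δ,B) replicates both successor values, so the strategy is self-financing and V0 is arbitrage-free.

(0,0): Delta=0.3161 Bond=-1.7147
V0=7.4520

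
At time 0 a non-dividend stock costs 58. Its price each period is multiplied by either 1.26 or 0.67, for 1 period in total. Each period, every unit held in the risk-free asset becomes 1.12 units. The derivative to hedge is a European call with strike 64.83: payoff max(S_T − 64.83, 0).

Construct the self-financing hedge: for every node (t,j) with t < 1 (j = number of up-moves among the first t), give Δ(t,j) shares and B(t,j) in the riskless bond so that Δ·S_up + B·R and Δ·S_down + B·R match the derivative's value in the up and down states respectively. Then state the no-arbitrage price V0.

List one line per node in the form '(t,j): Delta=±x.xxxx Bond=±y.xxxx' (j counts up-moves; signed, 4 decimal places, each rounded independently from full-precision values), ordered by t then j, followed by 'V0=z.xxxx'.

(0,0): Delta=0.2411 Bond=-8.3649
V0=5.6182

Under the risk-neutral measure, an up-move has probability p* = (R−d)/(u−d) = 0.7627 and values discount at R = 1.12.
At expiry t=1: V(1,0)=0.0000, V(1,1)=8.2500
Node (0,0) S=58.0000: V=(p*·8.2500+(1−p*)·0.0000)/1.12=5.6182; Δ=(8.2500−0.0000)/(73.0800−38.8600)=0.2411; B=V−Δ·S=-8.3649
Self-financing check: at every node Δ·S+B equals the discounted successor values.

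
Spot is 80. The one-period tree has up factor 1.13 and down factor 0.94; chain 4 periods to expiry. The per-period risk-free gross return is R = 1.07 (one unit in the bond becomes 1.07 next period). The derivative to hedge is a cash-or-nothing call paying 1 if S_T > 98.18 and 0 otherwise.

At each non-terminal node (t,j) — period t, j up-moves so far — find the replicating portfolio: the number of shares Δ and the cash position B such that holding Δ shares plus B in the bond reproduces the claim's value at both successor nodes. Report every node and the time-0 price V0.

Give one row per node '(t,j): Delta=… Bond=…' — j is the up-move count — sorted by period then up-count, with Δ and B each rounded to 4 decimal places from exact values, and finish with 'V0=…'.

(0,0): Delta=0.0238 Bond=-1.4296
(1,0): Delta=0.0286 Bond=-1.8906
(1,1): Delta=0.0220 Bond=-1.3630
(2,0): Delta=0.0000 Bond=0.0000
(2,1): Delta=0.0396 Bond=-2.9566
(2,2): Delta=0.0152 Bond=-0.7670
(3,0): Delta=0.0000 Bond=0.0000
(3,1): Delta=0.0000 Bond=0.0000
(3,2): Delta=0.0548 Bond=-4.6237
(3,3): Delta=0.0000 Bond=0.9346
V0=0.4759

Risk-neutral probability p* = (R−d)/(u−d) = (1.07−0.94)/(1.13−0.94) = 0.6842.
Terminal payoffs: V(4,0)=0.0000, V(4,1)=0.0000, V(4,2)=0.0000, V(4,3)=1.0000, V(4,4)=1.0000
Node (3,0) S=66.4467: V=(p*·0.0000+(1−p*)·0.0000)/1.07=0.0000; Δ=(0.0000−0.0000)/(75.0848−62.4599)=0.0000; B=V−Δ·S=0.0000
Node (3,1) S=79.8774: V=(p*·0.0000+(1−p*)·0.0000)/1.07=0.0000; Δ=(0.0000−0.0000)/(90.2615−75.0848)=0.0000; B=V−Δ·S=0.0000
Node (3,2) S=96.0229: V=(p*·1.0000+(1−p*)·0.0000)/1.07=0.6394; Δ=(1.0000−0.0000)/(108.5059−90.2615)=0.0548; B=V−Δ·S=-4.6237
Node (3,3) S=115.4318: V=(p*·1.0000+(1−p*)·1.0000)/1.07=0.9346; Δ=(1.0000−1.0000)/(130.4379−108.5059)=0.0000; B=V−Δ·S=0.9346
Node (2,0) S=70.6880: V=(p*·0.0000+(1−p*)·0.0000)/1.07=0.0000; Δ=(0.0000−0.0000)/(79.8774−66.4467)=0.0000; B=V−Δ·S=0.0000
Node (2,1) S=84.9760: V=(p*·0.6394+(1−p*)·0.0000)/1.07=0.4089; Δ=(0.6394−0.0000)/(96.0229−79.8774)=0.0396; B=V−Δ·S=-2.9566
Node (2,2) S=102.1520: V=(p*·0.9346+(1−p*)·0.6394)/1.07=0.7863; Δ=(0.9346−0.6394)/(115.4318−96.0229)=0.0152; B=V−Δ·S=-0.7670
Node (1,0) S=75.2000: V=(p*·0.4089+(1−p*)·0.0000)/1.07=0.2615; Δ=(0.4089−0.0000)/(84.9760−70.6880)=0.0286; B=V−Δ·S=-1.8906
Node (1,1) S=90.4000: V=(p*·0.7863+(1−p*)·0.4089)/1.07=0.6235; Δ=(0.7863−0.4089)/(102.1520−84.9760)=0.0220; B=V−Δ·S=-1.3630
Node (0,0) S=80.0000: V=(p*·0.6235+(1−p*)·0.2615)/1.07=0.4759; Δ=(0.6235−0.2615)/(90.4000−75.2000)=0.0238; B=V−Δ·S=-1.4296
The time-0 hedge costs 0.4759, which is the no-arbitrage price.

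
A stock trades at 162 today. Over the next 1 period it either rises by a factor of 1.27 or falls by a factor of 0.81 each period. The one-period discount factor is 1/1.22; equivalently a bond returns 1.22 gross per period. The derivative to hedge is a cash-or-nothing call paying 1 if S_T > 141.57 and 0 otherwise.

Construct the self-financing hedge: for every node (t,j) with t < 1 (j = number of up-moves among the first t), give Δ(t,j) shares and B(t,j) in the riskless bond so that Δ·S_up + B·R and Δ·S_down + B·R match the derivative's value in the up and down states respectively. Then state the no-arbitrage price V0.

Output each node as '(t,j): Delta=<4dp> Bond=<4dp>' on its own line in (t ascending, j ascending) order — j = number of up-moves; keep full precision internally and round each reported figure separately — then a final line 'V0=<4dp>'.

(0,0): Delta=0.0134 Bond=-1.4433
V0=0.7306

Risk-neutral probability p* = (R−d)/(u−d) = (1.22−0.81)/(1.27−0.81) = 0.8913.
At expiry t=1: V(1,0)=0.0000, V(1,1)=1.0000
  t=0,j=0: stock 162.0000 → up 205.7400 (V=1.0000), down 131.2200 (V=0.0000). Price 0.7306; hedge Δ=0.0134, bond B=-1.4433.
The time-0 hedge costs 0.7306, which is the no-arbitrage price.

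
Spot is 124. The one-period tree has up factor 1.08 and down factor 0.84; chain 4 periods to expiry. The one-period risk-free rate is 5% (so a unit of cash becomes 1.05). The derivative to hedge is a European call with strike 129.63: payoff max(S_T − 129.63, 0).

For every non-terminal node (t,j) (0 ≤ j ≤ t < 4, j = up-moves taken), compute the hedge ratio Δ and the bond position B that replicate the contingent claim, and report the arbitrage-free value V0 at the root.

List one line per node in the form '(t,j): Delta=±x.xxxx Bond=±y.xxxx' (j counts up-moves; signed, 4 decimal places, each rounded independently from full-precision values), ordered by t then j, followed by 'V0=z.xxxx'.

Since d<R<u, set p* = (R−d)/(u−d) = 0.8750; price each node as the discounted p*-expectation of its children.
At expiry t=4: V(4,0)=0.0000, V(4,1)=0.0000, V(4,2)=0.0000, V(4,3)=1.5816, V(4,4)=39.0706
Node (3,0) S=73.4953: V=(p*·0.0000+(1−p*)·0.0000)/1.05=0.0000; Δ=(0.0000−0.0000)/(79.3749−61.7360)=0.0000; B=V−Δ·S=0.0000
Node (3,1) S=94.4940: V=(p*·0.0000+(1−p*)·0.0000)/1.05=0.0000; Δ=(0.0000−0.0000)/(102.0535−79.3749)=0.0000; B=V−Δ·S=0.0000
Node (3,2) S=121.4922: V=(p*·1.5816+(1−p*)·0.0000)/1.05=1.3180; Δ=(1.5816−0.0000)/(131.2116−102.0535)=0.0542; B=V−Δ·S=-5.2720
Node (3,3) S=156.2043: V=(p*·39.0706+(1−p*)·1.5816)/1.05=32.7471; Δ=(39.0706−1.5816)/(168.7006−131.2116)=1.0000; B=V−Δ·S=-123.4571
Node (2,0) S=87.4944: V=(p*·0.0000+(1−p*)·0.0000)/1.05=0.0000; Δ=(0.0000−0.0000)/(94.4940−73.4953)=0.0000; B=V−Δ·S=0.0000
Node (2,1) S=112.4928: V=(p*·1.3180+(1−p*)·0.0000)/1.05=1.0983; Δ=(1.3180−0.0000)/(121.4922−94.4940)=0.0488; B=V−Δ·S=-4.3933
Node (2,2) S=144.6336: V=(p*·32.7471+(1−p*)·1.3180)/1.05=27.4462; Δ=(32.7471−1.3180)/(156.2043−121.4922)=0.9054; B=V−Δ·S=-103.5086
Node (1,0) S=104.1600: V=(p*·1.0983+(1−p*)·0.0000)/1.05=0.9153; Δ=(1.0983−0.0000)/(112.4928−87.4944)=0.0439; B=V−Δ·S=-3.6611
Node (1,1) S=133.9200: V=(p*·27.4462+(1−p*)·1.0983)/1.05=23.0026; Δ=(27.4462−1.0983)/(144.6336−112.4928)=0.8198; B=V−Δ·S=-86.7802
Node (0,0) S=124.0000: V=(p*·23.0026+(1−p*)·0.9153)/1.05=19.2778; Δ=(23.0026−0.9153)/(133.9200−104.1600)=0.7422; B=V−Δ·S=-72.7526
Check: Δ(0,0)·S0 + B(0,0) = 19.2778 = V0.

(0,0): Delta=0.7422 Bond=-72.7526
(1,0): Delta=0.0439 Bond=-3.6611
(1,1): Delta=0.8198 Bond=-86.7802
(2,0): Delta=0.0000 Bond=0.0000
(2,1): Delta=0.0488 Bond=-4.3933
(2,2): Delta=0.9054 Bond=-103.5086
(3,0): Delta=0.0000 Bond=0.0000
(3,1): Delta=0.0000 Bond=0.0000
(3,2): Delta=0.0542 Bond=-5.2720
(3,3): Delta=1.0000 Bond=-123.4571
V0=19.2778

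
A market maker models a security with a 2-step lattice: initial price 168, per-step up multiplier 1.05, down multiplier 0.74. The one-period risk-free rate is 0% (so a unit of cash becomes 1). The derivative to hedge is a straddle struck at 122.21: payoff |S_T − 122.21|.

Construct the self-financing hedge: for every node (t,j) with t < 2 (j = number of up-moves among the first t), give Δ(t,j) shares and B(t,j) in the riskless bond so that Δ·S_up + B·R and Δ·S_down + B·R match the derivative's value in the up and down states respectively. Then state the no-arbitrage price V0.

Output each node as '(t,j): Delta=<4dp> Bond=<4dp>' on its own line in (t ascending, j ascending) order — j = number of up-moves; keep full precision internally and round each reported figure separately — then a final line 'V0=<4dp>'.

(0,0): Delta=0.8129 Bond=-89.1987
(1,0): Delta=-0.5679 Bond=82.4601
(1,1): Delta=1.0000 Bond=-122.2100
V0=47.3620

Under the risk-neutral measure, an up-move has probability p* = (R−d)/(u−d) = 0.8387 and values discount at R = 1.
Payoff layer (t=2): V(2,0)=30.2132, V(2,1)=8.3260, V(2,2)=63.0100
(1,0): S=124.3200. Δ = (V_up−V_dn)/(S_up−S_dn) = (8.3260−30.2132)/(130.5360−91.9968) = -0.5679. V = [p*·8.3260 + (1−p*)·30.2132]/1 = 11.8562. B = V − Δ·S = 82.4601.
(1,1): S=176.4000. Δ = (V_up−V_dn)/(S_up−S_dn) = (63.0100−8.3260)/(185.2200−130.5360) = 1.0000. V = [p*·63.0100 + (1−p*)·8.3260]/1 = 54.1900. B = V − Δ·S = -122.2100.
(0,0): S=168.0000. Δ = (V_up−V_dn)/(S_up−S_dn) = (54.1900−11.8562)/(176.4000−124.3200) = 0.8129. V = [p*·54.1900 + (1−p*)·11.8562]/1 = 47.3620. B = V − Δ·S = -89.1987.
Each (Δ,B) replicates both successor values, so the strategy is self-financing and V0 is arbitrage-free.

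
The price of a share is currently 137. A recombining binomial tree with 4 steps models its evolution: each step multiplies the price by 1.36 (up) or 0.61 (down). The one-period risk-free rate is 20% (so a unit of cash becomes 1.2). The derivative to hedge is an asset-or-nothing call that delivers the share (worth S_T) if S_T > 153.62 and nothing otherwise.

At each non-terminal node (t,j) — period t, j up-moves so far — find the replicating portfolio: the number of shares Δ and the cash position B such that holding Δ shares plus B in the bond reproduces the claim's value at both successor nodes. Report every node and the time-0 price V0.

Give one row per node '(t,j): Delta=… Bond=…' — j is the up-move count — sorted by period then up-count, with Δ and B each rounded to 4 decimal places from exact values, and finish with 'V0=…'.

The replicating-portfolio and risk-neutral prices coincide; use p* = (1.2−0.61)/(1.36−0.61) = 0.7867 for the latter.
Terminal values V(4,·): V(4,0)=0.0000, V(4,1)=0.0000, V(4,2)=0.0000, V(4,3)=210.2167, V(4,4)=468.6798
Node (3,0) S=31.0964: V=(p*·0.0000+(1−p*)·0.0000)/1.2=0.0000; Δ=(0.0000−0.0000)/(42.2911−18.9688)=0.0000; B=V−Δ·S=0.0000
Node (3,1) S=69.3297: V=(p*·0.0000+(1−p*)·0.0000)/1.2=0.0000; Δ=(0.0000−0.0000)/(94.2884−42.2911)=0.0000; B=V−Δ·S=0.0000
Node (3,2) S=154.5711: V=(p*·210.2167+(1−p*)·0.0000)/1.2=137.8087; Δ=(210.2167−0.0000)/(210.2167−94.2884)=1.8133; B=V−Δ·S=-142.4802
Node (3,3) S=344.6175: V=(p*·468.6798+(1−p*)·210.2167)/1.2=344.6175; Δ=(468.6798−210.2167)/(468.6798−210.2167)=1.0000; B=V−Δ·S=0.0000
Node (2,0) S=50.9777: V=(p*·0.0000+(1−p*)·0.0000)/1.2=0.0000; Δ=(0.0000−0.0000)/(69.3297−31.0964)=0.0000; B=V−Δ·S=0.0000
Node (2,1) S=113.6552: V=(p*·137.8087+(1−p*)·0.0000)/1.2=90.3413; Δ=(137.8087−0.0000)/(154.5711−69.3297)=1.6167; B=V−Δ·S=-93.4037
Node (2,2) S=253.3952: V=(p*·344.6175+(1−p*)·137.8087)/1.2=250.4152; Δ=(344.6175−137.8087)/(344.6175−154.5711)=1.0882; B=V−Δ·S=-25.3298
Node (1,0) S=83.5700: V=(p*·90.3413+(1−p*)·0.0000)/1.2=59.2237; Δ=(90.3413−0.0000)/(113.6552−50.9777)=1.4414; B=V−Δ·S=-61.2313
Node (1,1) S=186.3200: V=(p*·250.4152+(1−p*)·90.3413)/1.2=180.2218; Δ=(250.4152−90.3413)/(253.3952−113.6552)=1.1455; B=V−Δ·S=-33.2102
Node (0,0) S=137.0000: V=(p*·180.2218+(1−p*)·59.2237)/1.2=128.6740; Δ=(180.2218−59.2237)/(186.3200−83.5700)=1.1776; B=V−Δ·S=-32.6567
Self-financing check: at every node Δ·S+B equals the discounted successor values.

(0,0): Delta=1.1776 Bond=-32.6567
(1,0): Delta=1.4414 Bond=-61.2313
(1,1): Delta=1.1455 Bond=-33.2102
(2,0): Delta=0.0000 Bond=0.0000
(2,1): Delta=1.6167 Bond=-93.4037
(2,2): Delta=1.0882 Bond=-25.3298
(3,0): Delta=0.0000 Bond=0.0000
(3,1): Delta=0.0000 Bond=0.0000
(3,2): Delta=1.8133 Bond=-142.4802
(3,3): Delta=1.0000 Bond=0.0000
V0=128.6740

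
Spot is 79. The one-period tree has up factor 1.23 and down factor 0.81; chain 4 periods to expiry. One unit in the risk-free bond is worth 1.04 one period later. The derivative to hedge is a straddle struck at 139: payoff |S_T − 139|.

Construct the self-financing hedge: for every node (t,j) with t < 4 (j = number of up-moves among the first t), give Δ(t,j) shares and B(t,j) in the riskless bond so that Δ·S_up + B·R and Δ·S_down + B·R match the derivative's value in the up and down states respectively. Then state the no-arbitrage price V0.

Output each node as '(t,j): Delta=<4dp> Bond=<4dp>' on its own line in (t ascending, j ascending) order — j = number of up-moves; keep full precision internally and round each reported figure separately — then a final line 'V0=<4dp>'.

(0,0): Delta=-0.6320 Bond=96.1736
(1,0): Delta=-1.0000 Bond=123.5705
(1,1): Delta=-0.4318 Bond=80.5662
(2,0): Delta=-1.0000 Bond=128.5133
(2,1): Delta=-1.0000 Bond=128.5133
(2,2): Delta=-0.1226 Bond=46.8426
(3,0): Delta=-1.0000 Bond=133.6538
(3,1): Delta=-1.0000 Bond=133.6538
(3,2): Delta=-1.0000 Bond=133.6538
(3,3): Delta=0.3546 Bond=-21.4495
V0=46.2476

Risk-neutral probability p* = (R−d)/(u−d) = (1.04−0.81)/(1.23−0.81) = 0.5476.
Payoff layer (t=4): V(4,0)=104.9931, V(4,1)=87.3599, V(4,2)=60.5835, V(4,3)=19.9231, V(4,4)=41.8204
Node (3,0) S=41.9838: V=(p*·87.3599+(1−p*)·104.9931)/1.04=91.6700; Δ=(87.3599−104.9931)/(51.6401−34.0069)=-1.0000; B=V−Δ·S=133.6538
Node (3,1) S=63.7532: V=(p*·60.5835+(1−p*)·87.3599)/1.04=69.9006; Δ=(60.5835−87.3599)/(78.4165−51.6401)=-1.0000; B=V−Δ·S=133.6538
Node (3,2) S=96.8105: V=(p*·19.9231+(1−p*)·60.5835)/1.04=36.8434; Δ=(19.9231−60.5835)/(119.0769−78.4165)=-1.0000; B=V−Δ·S=133.6538
Node (3,3) S=147.0085: V=(p*·41.8204+(1−p*)·19.9231)/1.04=30.6870; Δ=(41.8204−19.9231)/(180.8204−119.0769)=0.3546; B=V−Δ·S=-21.4495
Node (2,0) S=51.8319: V=(p*·69.9006+(1−p*)·91.6700)/1.04=76.6814; Δ=(69.9006−91.6700)/(63.7532−41.9838)=-1.0000; B=V−Δ·S=128.5133
Node (2,1) S=78.7077: V=(p*·36.8434+(1−p*)·69.9006)/1.04=49.8056; Δ=(36.8434−69.9006)/(96.8105−63.7532)=-1.0000; B=V−Δ·S=128.5133
Node (2,2) S=119.5191: V=(p*·30.6870+(1−p*)·36.8434)/1.04=32.1847; Δ=(30.6870−36.8434)/(147.0085−96.8105)=-0.1226; B=V−Δ·S=46.8426
Node (1,0) S=63.9900: V=(p*·49.8056+(1−p*)·76.6814)/1.04=59.5805; Δ=(49.8056−76.6814)/(78.7077−51.8319)=-1.0000; B=V−Δ·S=123.5705
Node (1,1) S=97.1700: V=(p*·32.1847+(1−p*)·49.8056)/1.04=38.6116; Δ=(32.1847−49.8056)/(119.5191−78.7077)=-0.4318; B=V−Δ·S=80.5662
Node (0,0) S=79.0000: V=(p*·38.6116+(1−p*)·59.5805)/1.04=46.2476; Δ=(38.6116−59.5805)/(97.1700−63.9900)=-0.6320; B=V−Δ·S=96.1736
Check: Δ(0,0)·S0 + B(0,0) = 46.2476 = V0.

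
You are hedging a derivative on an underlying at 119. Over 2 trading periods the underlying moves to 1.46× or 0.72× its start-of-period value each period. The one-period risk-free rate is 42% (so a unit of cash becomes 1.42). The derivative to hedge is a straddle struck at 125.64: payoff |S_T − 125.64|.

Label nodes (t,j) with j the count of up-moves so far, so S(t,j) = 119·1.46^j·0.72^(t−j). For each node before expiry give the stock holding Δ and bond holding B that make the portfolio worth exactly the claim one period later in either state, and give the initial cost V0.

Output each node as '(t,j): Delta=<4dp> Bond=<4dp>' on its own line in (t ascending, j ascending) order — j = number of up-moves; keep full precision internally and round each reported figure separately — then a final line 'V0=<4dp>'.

Under the risk-neutral measure, an up-move has probability p* = (R−d)/(u−d) = 0.9459 and values discount at R = 1.42.
At expiry t=2: V(2,0)=63.9504, V(2,1)=0.5472, V(2,2)=128.0204
  t=1,j=0: stock 85.6800 → up 125.0928 (V=0.5472), down 61.6896 (V=63.9504). Price 2.7989; hedge Δ=-1.0000, bond B=88.4789.
  t=1,j=1: stock 173.7400 → up 253.6604 (V=128.0204), down 125.0928 (V=0.5472). Price 85.3028; hedge Δ=0.9915, bond B=-86.9583.
  t=0,j=0: stock 119.0000 → up 173.7400 (V=85.3028), down 85.6800 (V=2.7989). Price 56.9318; hedge Δ=0.9369, bond B=-54.5600.
Root portfolio cost Δ·119+B reproduces V0=56.9318.

(0,0): Delta=0.9369 Bond=-54.5600
(1,0): Delta=-1.0000 Bond=88.4789
(1,1): Delta=0.9915 Bond=-86.9583
V0=56.9318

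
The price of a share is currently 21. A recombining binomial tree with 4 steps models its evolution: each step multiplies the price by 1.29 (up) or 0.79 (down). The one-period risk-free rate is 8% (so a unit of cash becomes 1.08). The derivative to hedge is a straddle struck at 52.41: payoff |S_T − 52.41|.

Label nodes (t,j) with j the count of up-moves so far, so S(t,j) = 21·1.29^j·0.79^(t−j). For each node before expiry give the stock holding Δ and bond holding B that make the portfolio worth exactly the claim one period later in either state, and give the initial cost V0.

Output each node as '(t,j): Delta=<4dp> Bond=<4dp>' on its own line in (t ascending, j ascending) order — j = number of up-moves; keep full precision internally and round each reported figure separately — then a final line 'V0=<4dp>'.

Since d<R<u, set p* = (R−d)/(u−d) = 0.5800; price each node as the discounted p*-expectation of its children.
Terminal values V(4,·): V(4,0)=44.2305, V(4,1)=39.0536, V(4,2)=30.6001, V(4,3)=16.7964, V(4,4)=5.7438
  t=3,j=0: stock 10.3538 → up 13.3564 (V=39.0536), down 8.1795 (V=44.2305). Price 38.1740; hedge Δ=-1.0000, bond B=48.5278.
  t=3,j=1: stock 16.9069 → up 21.8099 (V=30.6001), down 13.3564 (V=39.0536). Price 31.6209; hedge Δ=-1.0000, bond B=48.5278.
  t=3,j=2: stock 27.6074 → up 35.6136 (V=16.7964), down 21.8099 (V=30.6001). Price 20.9204; hedge Δ=-1.0000, bond B=48.5278.
  t=3,j=3: stock 45.0805 → up 58.1538 (V=5.7438), down 35.6136 (V=16.7964). Price 9.6166; hedge Δ=-0.4904, bond B=31.7218.
  t=2,j=0: stock 13.1061 → up 16.9069 (V=31.6209), down 10.3538 (V=38.1740). Price 31.8270; hedge Δ=-1.0000, bond B=44.9331.
  t=2,j=1: stock 21.4011 → up 27.6074 (V=20.9204), down 16.9069 (V=31.6209). Price 23.5320; hedge Δ=-1.0000, bond B=44.9331.
  t=2,j=2: stock 34.9461 → up 45.0805 (V=9.6166), down 27.6074 (V=20.9204). Price 13.3002; hedge Δ=-0.6469, bond B=35.9077.
  t=1,j=0: stock 16.5900 → up 21.4011 (V=23.5320), down 13.1061 (V=31.8270). Price 25.0147; hedge Δ=-1.0000, bond B=41.6047.
  t=1,j=1: stock 27.0900 → up 34.9461 (V=13.3002), down 21.4011 (V=23.5320). Price 16.2940; hedge Δ=-0.7554, bond B=36.7578.
  t=0,j=0: stock 21.0000 → up 27.0900 (V=16.2940), down 16.5900 (V=25.0147). Price 18.4784; hedge Δ=-0.8305, bond B=35.9199.
Check: Δ(0,0)·S0 + B(0,0) = 18.4784 = V0.

(0,0): Delta=-0.8305 Bond=35.9199
(1,0): Delta=-1.0000 Bond=41.6047
(1,1): Delta=-0.7554 Bond=36.7578
(2,0): Delta=-1.0000 Bond=44.9331
(2,1): Delta=-1.0000 Bond=44.9331
(2,2): Delta=-0.6469 Bond=35.9077
(3,0): Delta=-1.0000 Bond=48.5278
(3,1): Delta=-1.0000 Bond=48.5278
(3,2): Delta=-1.0000 Bond=48.5278
(3,3): Delta=-0.4904 Bond=31.7218
V0=18.4784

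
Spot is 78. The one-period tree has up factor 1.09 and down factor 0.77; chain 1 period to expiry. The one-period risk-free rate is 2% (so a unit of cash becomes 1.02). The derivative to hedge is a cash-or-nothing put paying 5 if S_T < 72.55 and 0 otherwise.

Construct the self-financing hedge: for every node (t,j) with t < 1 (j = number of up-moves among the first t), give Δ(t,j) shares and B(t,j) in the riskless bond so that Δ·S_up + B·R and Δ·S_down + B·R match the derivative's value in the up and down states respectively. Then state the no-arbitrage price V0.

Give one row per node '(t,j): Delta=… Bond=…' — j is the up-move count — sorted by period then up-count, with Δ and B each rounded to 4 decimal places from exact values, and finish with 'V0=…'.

(0,0): Delta=-0.2003 Bond=16.6973
V0=1.0723

The replicating-portfolio and risk-neutral prices coincide; use p* = (1.02−0.77)/(1.09−0.77) = 0.7812 for the latter.
At expiry t=1: V(1,0)=5.0000, V(1,1)=0.0000
(0,0): S=78.0000. Δ = (V_up−V_dn)/(S_up−S_dn) = (0.0000−5.0000)/(85.0200−60.0600) = -0.2003. V = [p*·0.0000 + (1−p*)·5.0000]/1.02 = 1.0723. B = V − Δ·S = 16.6973.
The time-0 hedge costs 1.0723, which is the no-arbitrage price.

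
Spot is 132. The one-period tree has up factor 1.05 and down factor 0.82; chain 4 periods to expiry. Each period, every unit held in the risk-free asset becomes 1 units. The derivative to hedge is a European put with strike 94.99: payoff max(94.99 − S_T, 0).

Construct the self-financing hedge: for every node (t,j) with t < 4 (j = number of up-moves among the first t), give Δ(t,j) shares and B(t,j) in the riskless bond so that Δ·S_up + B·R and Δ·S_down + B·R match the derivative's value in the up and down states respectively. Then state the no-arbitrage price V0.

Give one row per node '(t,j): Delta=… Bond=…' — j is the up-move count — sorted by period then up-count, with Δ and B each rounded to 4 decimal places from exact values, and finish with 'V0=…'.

(0,0): Delta=-0.0735 Bond=10.3825
(1,0): Delta=-0.2856 Bond=33.3360
(1,1): Delta=-0.0275 Bond=4.0065
(2,0): Delta=-0.8902 Bond=86.9979
(2,1): Delta=-0.1544 Bond=18.4300
(2,2): Delta=0.0000 Bond=0.0000
(3,0): Delta=-1.0000 Bond=94.9900
(3,1): Delta=-0.8664 Bond=84.7779
(3,2): Delta=0.0000 Bond=0.0000
(3,3): Delta=0.0000 Bond=0.0000
V0=0.6761

Risk-neutral probability p* = (R−d)/(u−d) = (1−0.82)/(1.05−0.82) = 0.7826.
At expiry t=4: V(4,0)=35.3099, V(4,1)=18.5704, V(4,2)=0.0000, V(4,3)=0.0000, V(4,4)=0.0000
(3,0): S=72.7806. Δ = (V_up−V_dn)/(S_up−S_dn) = (18.5704−35.3099)/(76.4196−59.6801) = -1.0000. V = [p*·18.5704 + (1−p*)·35.3099]/1 = 22.2094. B = V − Δ·S = 94.9900.
(3,1): S=93.1946. Δ = (V_up−V_dn)/(S_up−S_dn) = (0.0000−18.5704)/(97.8544−76.4196) = -0.8664. V = [p*·0.0000 + (1−p*)·18.5704]/1 = 4.0370. B = V − Δ·S = 84.7779.
(3,2): S=119.3346. Δ = (V_up−V_dn)/(S_up−S_dn) = (0.0000−0.0000)/(125.3013−97.8544) = 0.0000. V = [p*·0.0000 + (1−p*)·0.0000]/1 = 0.0000. B = V − Δ·S = 0.0000.
(3,3): S=152.8065. Δ = (V_up−V_dn)/(S_up−S_dn) = (0.0000−0.0000)/(160.4468−125.3013) = 0.0000. V = [p*·0.0000 + (1−p*)·0.0000]/1 = 0.0000. B = V − Δ·S = 0.0000.
(2,0): S=88.7568. Δ = (V_up−V_dn)/(S_up−S_dn) = (4.0370−22.2094)/(93.1946−72.7806) = -0.8902. V = [p*·4.0370 + (1−p*)·22.2094]/1 = 7.9876. B = V − Δ·S = 86.9979.
(2,1): S=113.6520. Δ = (V_up−V_dn)/(S_up−S_dn) = (0.0000−4.0370)/(119.3346−93.1946) = -0.1544. V = [p*·0.0000 + (1−p*)·4.0370]/1 = 0.8776. B = V − Δ·S = 18.4300.
(2,2): S=145.5300. Δ = (V_up−V_dn)/(S_up−S_dn) = (0.0000−0.0000)/(152.8065−119.3346) = 0.0000. V = [p*·0.0000 + (1−p*)·0.0000]/1 = 0.0000. B = V − Δ·S = 0.0000.
(1,0): S=108.2400. Δ = (V_up−V_dn)/(S_up−S_dn) = (0.8776−7.9876)/(113.6520−88.7568) = -0.2856. V = [p*·0.8776 + (1−p*)·7.9876]/1 = 2.4233. B = V − Δ·S = 33.3360.
(1,1): S=138.6000. Δ = (V_up−V_dn)/(S_up−S_dn) = (0.0000−0.8776)/(145.5300−113.6520) = -0.0275. V = [p*·0.0000 + (1−p*)·0.8776]/1 = 0.1908. B = V − Δ·S = 4.0065.
(0,0): S=132.0000. Δ = (V_up−V_dn)/(S_up−S_dn) = (0.1908−2.4233)/(138.6000−108.2400) = -0.0735. V = [p*·0.1908 + (1−p*)·2.4233]/1 = 0.6761. B = V − Δ·S = 10.3825.
The time-0 hedge costs 0.6761, which is the no-arbitrage price.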